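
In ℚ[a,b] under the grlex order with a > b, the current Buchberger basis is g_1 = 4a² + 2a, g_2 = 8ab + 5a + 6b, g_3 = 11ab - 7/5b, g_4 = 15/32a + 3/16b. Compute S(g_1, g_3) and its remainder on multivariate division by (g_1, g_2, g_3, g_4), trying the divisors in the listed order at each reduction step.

lcm(LM(g_1), LM(g_3)) = a²b.
S = (lcm/LT(g_1))·g_1 − (lcm/LT(g_3))·g_3 = 69/110ab.
Reduce S modulo (g_1, g_2, g_3, g_4) in that order:
  leading term ab: subtract (69/880)·g_2 from 69/110ab → -69/176a - 207/440b
  leading term a: subtract (-46/55)·g_4 from -69/176a - 207/440b → -69/220b
  leading term b: no divisor's leading term divides it; move -69/220b to the remainder.
The remainder -69/220b is nonzero, so it would be added as the next basis element.

S(g_1, g_3) = 69/110ab; remainder on division = -69/220b.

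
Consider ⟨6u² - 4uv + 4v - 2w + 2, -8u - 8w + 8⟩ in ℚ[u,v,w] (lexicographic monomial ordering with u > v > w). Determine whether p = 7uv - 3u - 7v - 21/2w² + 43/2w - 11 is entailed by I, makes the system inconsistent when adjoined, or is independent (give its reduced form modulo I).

7uv - 3u - 7v - 21/2w² + 43/2w - 11 lies in I (it reduces to 0).

First compute the reduced Gröbner basis of I by Buchberger's algorithm.
f_1 = 6u² - 4uv + 4v - 2w + 2, LT = u².
f_2 = -8u - 8w + 8, LT = u.

S(f_1,f_2): lcm = u². S = -⅔uv - uw + u + ⅔v - ⅓w + ⅓.
  reduce S modulo (f_1, f_2):
  remainder ⅔vw + w² - 7/3w + 4/3 ≠ 0; add h_3 = ⅔vw + w² - 7/3w + 4/3 to the basis.

The other S-polynomials (S(f_1,h_3), S(f_2,h_3)) all reduce to 0 modulo the current basis, so we have a Gröbner basis.
Inter-reduce: drop elements whose leading term is divisible by another's, tail-reduce, and make monic.
Reduced Gröbner basis: {u + w - 1, vw + 3/2w² - 7/2w + 2}.
Label its elements g_1 = u + w - 1, g_2 = vw + 3/2w² - 7/2w + 2.

Reduce p = 7uv - 3u - 7v - 21/2w² + 43/2w - 11 modulo G:
  leading term uv: subtract (7v)·g_1 from 7uv - 3u - 7v - 21/2w² + 43/2w - 11 → -3u - 7vw - 21/2w² + 43/2w - 11
  leading term u: subtract (-3)·g_1 from -3u - 7vw - 21/2w² + 43/2w - 11 → -7vw - 21/2w² + 49/2w - 14
  leading term vw: subtract (-7)·g_2 from -7vw - 21/2w² + 49/2w - 14 → 0
  normal form = 0.
Since the normal form is 0, p ∈ I.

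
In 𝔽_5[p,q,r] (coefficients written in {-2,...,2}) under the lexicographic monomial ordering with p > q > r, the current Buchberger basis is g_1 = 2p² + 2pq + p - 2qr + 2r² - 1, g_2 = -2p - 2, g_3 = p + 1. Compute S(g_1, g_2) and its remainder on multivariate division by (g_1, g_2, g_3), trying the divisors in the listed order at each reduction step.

lcm(LM(g_1), LM(g_2)) = p².
S = (lcm/LT(g_1))·g_1 − (lcm/LT(g_2))·g_2 = pq + 2p - qr + r² + 2.
Reduce S modulo (g_1, g_2, g_3) in that order:
  leading term pq: subtract (2q)·g_2 from pq + 2p - qr + r² + 2 → 2p - qr - q + r² + 2
  leading term p: subtract (-1)·g_2 from 2p - qr - q + r² + 2 → -qr - q + r²
  leading term qr: no divisor's leading term divides it; move -qr to the remainder.
  leading term q: no divisor's leading term divides it; move -q to the remainder.
  leading term r²: no divisor's leading term divides it; move r² to the remainder.
The remainder -qr - q + r² is nonzero, so it would be added as the next basis element.
An S-polynomial is built so that the two leading terms cancel; whether anything survives reduction is exactly the Gröbner-basis criterion.

S(g_1, g_2) = pq + 2p - qr + r² + 2; remainder on division = -qr - q + r².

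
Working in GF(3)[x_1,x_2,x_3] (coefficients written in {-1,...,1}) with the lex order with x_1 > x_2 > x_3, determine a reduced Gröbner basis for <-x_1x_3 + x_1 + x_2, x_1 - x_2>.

G = {x_1 - x_2, x_2x_3 + x_2}

f_1 = -x_1x_3 + x_1 + x_2, LT = x_1x_3.
f_2 = x_1 - x_2, LT = x_1.

S(f_1,f_2): lcm = x_1x_3. S = -x_1 + x_2x_3 - x_2.
  leading term x_1: subtract (-1)·f_2 from -x_1 + x_2x_3 - x_2 → x_2x_3 + x_2
  leading term x_2x_3: no divisor's leading term divides it; move x_2x_3 to the remainder.
  leading term x_2: no divisor's leading term divides it; move x_2 to the remainder.
  remainder x_2x_3 + x_2 ≠ 0; add g_3 = x_2x_3 + x_2 to the basis.

The other S-polynomials (S(f_1,g_3), S(f_2,g_3)) all reduce to 0 modulo the current basis, so we have a Gröbner basis.
Inter-reduce: drop elements whose leading term is divisible by another's, tail-reduce, and make monic.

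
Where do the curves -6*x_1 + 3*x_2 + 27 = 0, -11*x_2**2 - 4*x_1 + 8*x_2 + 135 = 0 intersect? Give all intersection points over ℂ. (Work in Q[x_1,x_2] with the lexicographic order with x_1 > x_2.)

Compute a lex Gröbner basis by Buchberger's algorithm.
f_1 = -6*x_1 + 3*x_2 + 27, LT = x_1.
f_2 = -4*x_1 - 11*x_2**2 + 8*x_2 + 135, LT = x_1.

S(f_1,f_2): lcm = x_1. S = -11/4*x_2**2 + 3/2*x_2 + 117/4.
  leading term x_2**2: no divisor's leading term divides it; move -11/4*x_2**2 to the remainder.
  leading term x_2: no divisor's leading term divides it; move 3/2*x_2 to the remainder.
  leading term 1: no divisor's leading term divides it; move 117/4 to the remainder.
  remainder -11/4*x_2**2 + 3/2*x_2 + 117/4 ≠ 0; add h_3 = -11/4*x_2**2 + 3/2*x_2 + 117/4 to the basis.

The other S-polynomials (S(f_1,h_3), S(f_2,h_3)) all reduce to 0 modulo the current basis, so we have a Gröbner basis.
Inter-reduce: drop elements whose leading term is divisible by another's, tail-reduce, and make monic.
Reduced Gröbner basis: {x_1 - 1/2*x_2 - 9/2, x_2**2 - 6/11*x_2 - 117/11}.

A lex Gröbner basis eliminates variables successively. Here x_2**2 - 6/11*x_2 - 117/11 depends only on x_2, with roots {-3, 39/11}; lifting each root through the earlier basis elements recovers the full solutions.
  x_2 = -3: the earlier basis element becomes x_1 - 3 = 0, giving x_1 = 3 — point (3, -3).
  x_2 = 39/11: the earlier basis element becomes x_1 - 69/11 = 0, giving x_1 = 69/11 — point (69/11, 39/11).
Substituting each solution back into the original system confirms all equations vanish.

{(3, -3), (69/11, 39/11)}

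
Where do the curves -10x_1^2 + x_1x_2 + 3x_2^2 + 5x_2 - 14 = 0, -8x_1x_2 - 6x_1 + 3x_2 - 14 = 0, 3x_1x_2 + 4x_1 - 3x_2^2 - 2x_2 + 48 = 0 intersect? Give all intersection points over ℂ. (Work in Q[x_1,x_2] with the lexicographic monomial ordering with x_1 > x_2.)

Compute a lex Gröbner basis by Buchberger's algorithm.
f_1 = -10x_1^2 + x_1x_2 + 3x_2^2 + 5x_2 - 14, LT = x_1^2.
f_2 = -8x_1x_2 - 6x_1 + 3x_2 - 14, LT = x_1x_2.
f_3 = 3x_1x_2 + 4x_1 - 3x_2^2 - 2x_2 + 48, LT = x_1x_2.

S(f_1,f_2): lcm = x_1^2x_2. S = -3/4x_1^2 - 1/10x_1x_2^2 + 3/8x_1x_2 - 7/4x_1 - 3/10x_2^3 - 1/2x_2^2 + 7/5x_2.
  leading term x_1^2: subtract (3/40)·f_1 from -3/4x_1^2 - 1/10x_1x_2^2 + 3/8x_1x_2 - 7/4x_1 - 3/10x_2^3 - 1/2x_2^2 + 7/5x_2 → -1/10x_1x_2^2 + 3/10x_1x_2 - 7/4x_1 - 3/10x_2^3 - 29/40x_2^2 + 41/40x_2 + 21/20
  leading term x_1x_2^2: subtract (1/80x_2)·f_2 from -1/10x_1x_2^2 + 3/10x_1x_2 - 7/4x_1 - 3/10x_2^3 - 29/40x_2^2 + 41/40x_2 + 21/20 → 3/8x_1x_2 - 7/4x_1 - 3/10x_2^3 - 61/80x_2^2 + 6/5x_2 + 21/20
  leading term x_1x_2: subtract (-3/64)·f_2 from 3/8x_1x_2 - 7/4x_1 - 3/10x_2^3 - 61/80x_2^2 + 6/5x_2 + 21/20 → -65/32x_1 - 3/10x_2^3 - 61/80x_2^2 + 429/320x_2 + 63/160
  leading term x_1: no divisor's leading term divides it; move -65/32x_1 to the remainder.
  leading term x_2^3: no divisor's leading term divides it; move -3/10x_2^3 to the remainder.
  leading term x_2^2: no divisor's leading term divides it; move -61/80x_2^2 to the remainder.
  leading term x_2: no divisor's leading term divides it; move 429/320x_2 to the remainder.
  leading term 1: no divisor's leading term divides it; move 63/160 to the remainder.
  remainder -65/32x_1 - 3/10x_2^3 - 61/80x_2^2 + 429/320x_2 + 63/160 ≠ 0; add h_4 = -65/32x_1 - 3/10x_2^3 - 61/80x_2^2 + 429/320x_2 + 63/160 to the basis.

S(f_1,f_3): lcm = x_1^2x_2. S = -4/3x_1^2 + 9/10x_1x_2^2 + 2/3x_1x_2 - 16x_1 - 3/10x_2^3 - 1/2x_2^2 + 7/5x_2.
  leading term x_1^2: subtract (2/15)·f_1 from -4/3x_1^2 + 9/10x_1x_2^2 + 2/3x_1x_2 - 16x_1 - 3/10x_2^3 - 1/2x_2^2 + 7/5x_2 → 9/10x_1x_2^2 + 8/15x_1x_2 - 16x_1 - 3/10x_2^3 - 9/10x_2^2 + 11/15x_2 + 28/15
  leading term x_1x_2^2: subtract (-9/80x_2)·f_2 from 9/10x_1x_2^2 + 8/15x_1x_2 - 16x_1 - 3/10x_2^3 - 9/10x_2^2 + 11/15x_2 + 28/15 → -17/120x_1x_2 - 16x_1 - 3/10x_2^3 - 9/16x_2^2 - 101/120x_2 + 28/15
  leading term x_1x_2: subtract (17/960)·f_2 from -17/120x_1x_2 - 16x_1 - 3/10x_2^3 - 9/16x_2^2 - 101/120x_2 + 28/15 → -2543/160x_1 - 3/10x_2^3 - 9/16x_2^2 - 859/960x_2 + 203/96
  leading term x_1: subtract (2543/325)·h_4 from -2543/160x_1 - 3/10x_2^3 - 9/16x_2^2 - 859/960x_2 + 203/96 → 3327/1625x_2^3 + 70249/13000x_2^2 - 17077/1500x_2 - 4711/4875
  leading term x_2^3: no divisor's leading term divides it; move 3327/1625x_2^3 to the remainder.
  leading term x_2^2: no divisor's leading term divides it; move 70249/13000x_2^2 to the remainder.
  leading term x_2: no divisor's leading term divides it; move -17077/1500x_2 to the remainder.
  leading term 1: no divisor's leading term divides it; move -4711/4875 to the remainder.
  remainder 3327/1625x_2^3 + 70249/13000x_2^2 - 17077/1500x_2 - 4711/4875 ≠ 0; add h_5 = 3327/1625x_2^3 + 70249/13000x_2^2 - 17077/1500x_2 - 4711/4875 to the basis.

S(f_2,f_3): lcm = x_1x_2. S = -7/12x_1 + x_2^2 + 7/24x_2 - 57/4.
  leading term x_1: subtract (56/195)·h_4 from -7/12x_1 + x_2^2 + 7/24x_2 - 57/4 → 28/325x_2^3 + 2377/1950x_2^2 - 7/75x_2 - 4668/325
  leading term x_2^3: subtract (140/3327)·h_5 from 28/325x_2^3 + 2377/1950x_2^2 - 7/75x_2 - 4668/325 → 3299/3327x_2^2 + 3850/9981x_2 - 142952/9981
  leading term x_2^2: no divisor's leading term divides it; move 3299/3327x_2^2 to the remainder.
  leading term x_2: no divisor's leading term divides it; move 3850/9981x_2 to the remainder.
  leading term 1: no divisor's leading term divides it; move -142952/9981 to the remainder.
  remainder 3299/3327x_2^2 + 3850/9981x_2 - 142952/9981 ≠ 0; add h_6 = 3299/3327x_2^2 + 3850/9981x_2 - 142952/9981 to the basis.

S(f_2,h_4): lcm = x_1x_2. S = 3/4x_1 - 48/325x_2^4 - 122/325x_2^3 + 33/50x_2^2 - 471/2600x_2 + 7/4.
  leading term x_1: subtract (-24/65)·h_4 from 3/4x_1 - 48/325x_2^4 - 122/325x_2^3 + 33/50x_2^2 - 471/2600x_2 + 7/4 → -48/325x_2^4 - 158/325x_2^3 + 123/325x_2^2 + 102/325x_2 + 616/325
  leading term x_2^4: subtract (-80/1109x_2)·h_5 from -48/325x_2^4 - 158/325x_2^3 + 123/325x_2^2 + 102/325x_2 + 616/325 → -34724/360425x_2^3 - 478783/1081275x_2^2 + 20306/83175x_2 + 616/325
  leading term x_2^3: subtract (-173620/3689643)·h_5 from -34724/360425x_2^3 - 478783/1081275x_2^2 + 20306/83175x_2 + 616/325 → -1391105/7379286x_2^2 - 3227495/11068929x_2 + 20476540/11068929
  leading term x_2^2: subtract (-1391105/7317182)·h_6 from -1391105/7379286x_2^2 - 3227495/11068929x_2 + 20476540/11068929 → -720/3299x_2 - 2880/3299
  leading term x_2: no divisor's leading term divides it; move -720/3299x_2 to the remainder.
  leading term 1: no divisor's leading term divides it; move -2880/3299 to the remainder.
  remainder -720/3299x_2 - 2880/3299 ≠ 0; add h_7 = -720/3299x_2 - 2880/3299 to the basis.

The other S-polynomials (S(f_1,h_4), S(f_3,h_4), S(f_1,h_5), S(f_2,h_5), S(f_3,h_5), S(h_4,h_5), S(f_1,h_6), S(f_2,h_6), S(f_3,h_6), S(h_4,h_6), S(h_5,h_6), S(f_1,h_7), S(f_2,h_7), S(f_3,h_7), S(h_4,h_7), S(h_5,h_7), S(h_6,h_7)) all reduce to 0 modulo the current basis, so we have a Gröbner basis.
Inter-reduce: drop elements whose leading term is divisible by another's, tail-reduce, and make monic.
Reduced Gröbner basis: {x_1 - 1, x_2 + 4}.

From the last basis element, x_2 + 4 = 0, so x_2 takes values in {-4}. Each choice, substituted upward through the basis, yields the corresponding point(s) of the solution set.
  x_2 = -4: the earlier basis element becomes x_1 - 1 = 0, giving x_1 = 1 — point (1, -4).

{(1, -4)}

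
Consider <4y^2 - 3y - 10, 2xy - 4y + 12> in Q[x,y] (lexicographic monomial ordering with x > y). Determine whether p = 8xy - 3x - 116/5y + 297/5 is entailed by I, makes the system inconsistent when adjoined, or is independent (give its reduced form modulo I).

8xy - 3x - 116/5y + 297/5 lies in I (it reduces to 0).

First compute the reduced Gröbner basis of I by Buchberger's algorithm.
f_1 = 4y^2 - 3y - 10, LT = y^2.
f_2 = 2xy - 4y + 12, LT = xy.

S(f_1,f_2): lcm = xy^2. S = -3/4xy - 5/2x + 2y^2 - 6y.
  reduce S modulo (f_1, f_2):
  remainder -5/2x - 6y + 19/2 ≠ 0; add h_3 = -5/2x - 6y + 19/2 to the basis.

The other S-polynomials (S(f_1,h_3), S(f_2,h_3)) all reduce to 0 modulo the current basis, so we have a Gröbner basis.
Inter-reduce: drop elements whose leading term is divisible by another's, tail-reduce, and make monic.
Reduced Gröbner basis: {x + 12/5y - 19/5, y^2 - 3/4y - 5/2}.
Label its elements g_1 = x + 12/5y - 19/5, g_2 = y^2 - 3/4y - 5/2.

Reduce p = 8xy - 3x - 116/5y + 297/5 modulo G:
  leading term xy: subtract (8y)·g_1 from 8xy - 3x - 116/5y + 297/5 → -3x - 96/5y^2 + 36/5y + 297/5
  leading term x: subtract (-3)·g_1 from -3x - 96/5y^2 + 36/5y + 297/5 → -96/5y^2 + 72/5y + 48
  leading term y^2: subtract (-96/5)·g_2 from -96/5y^2 + 72/5y + 48 → 0
  normal form = 0.
Since the normal form is 0, p ∈ I.

The remainder on division by a Gröbner basis is unique — it is the normal form.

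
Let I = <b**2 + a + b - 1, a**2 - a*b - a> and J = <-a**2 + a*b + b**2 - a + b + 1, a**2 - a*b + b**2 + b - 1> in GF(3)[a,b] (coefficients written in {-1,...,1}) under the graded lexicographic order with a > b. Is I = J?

No, the ideals differ.

For a fixed monomial order, each ideal has a unique reduced Gröbner basis; comparing bases decides equality.
Buchberger on the first generating set:
f_1 = b**2 + a + b - 1, LT = b**2.
f_2 = a**2 - a*b - a, LT = a**2.

The S-polynomials (S(f_1,f_2)) all reduce to 0 modulo the current basis, so we have a Gröbner basis.
Inter-reduce: drop elements whose leading term is divisible by another's, tail-reduce, and make monic.
Reduced Gröbner basis: {a**2 - a*b - a, b**2 + a + b - 1}.

Buchberger on the second generating set:
h_1 = -a**2 + a*b + b**2 - a + b + 1, LT = a**2.
h_2 = a**2 - a*b + b**2 + b - 1, LT = a**2.

S(h_1,h_2): lcm = a**2. S = b**2 + a + b.
  reduce S modulo (h_1, h_2):
  remainder b**2 + a + b ≠ 0; add k_3 = b**2 + a + b to the basis.

The other S-polynomials (S(h_1,k_3), S(h_2,k_3)) all reduce to 0 modulo the current basis, so we have a Gröbner basis.
Inter-reduce: drop elements whose leading term is divisible by another's, tail-reduce, and make monic.
Reduced Gröbner basis: {a**2 - a*b - a - 1, b**2 + a + b}.

These differ, so the ideals are not equal.
The same test decides containment: I ⊆ J iff every generator of I reduces to 0 modulo a Gröbner basis of J.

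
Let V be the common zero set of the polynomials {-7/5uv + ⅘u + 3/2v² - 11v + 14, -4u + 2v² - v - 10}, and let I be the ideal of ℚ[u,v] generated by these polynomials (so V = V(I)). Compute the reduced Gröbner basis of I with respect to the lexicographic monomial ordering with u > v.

f_1 = -7/5uv + ⅘u + 3/2v² - 11v + 14, LT = uv.
f_2 = -4u + 2v² - v - 10, LT = u.

S(f_1,f_2): lcm = uv. S = -4/7u + ½v³ - 37/28v² + 75/14v - 10.
  reduce S modulo (f_1, f_2):
  remainder ½v³ - 45/28v² + 11/2v - 60/7 ≠ 0; add g_3 = ½v³ - 45/28v² + 11/2v - 60/7 to the basis.

The other S-polynomials (S(f_1,g_3), S(f_2,g_3)) all reduce to 0 modulo the current basis, so we have a Gröbner basis.
Inter-reduce: drop elements whose leading term is divisible by another's, tail-reduce, and make monic.

G = {u - ½v² + ¼v + 5/2, v³ - 45/14v² + 11v - 120/7}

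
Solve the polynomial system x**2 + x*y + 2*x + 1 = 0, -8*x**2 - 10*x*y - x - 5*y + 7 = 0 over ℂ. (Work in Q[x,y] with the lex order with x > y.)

{(-1, 0), (-11/2 + sqrt(111)/2, 57/10 - 3*sqrt(111)/10), (-11/2 - sqrt(111)/2, 3*sqrt(111)/10 + 57/10)}

Compute a lex Gröbner basis by Buchberger's algorithm.
f_1 = x**2 + x*y + 2*x + 1, LT = x**2.
f_2 = -8*x**2 - 10*x*y - x - 5*y + 7, LT = x**2.

S(f_1,f_2): lcm = x**2. S = -1/4*x*y + 15/8*x - 5/8*y + 15/8.
  leading term x*y: no divisor's leading term divides it; move -1/4*x*y to the remainder.
  leading term x: no divisor's leading term divides it; move 15/8*x to the remainder.
  leading term y: no divisor's leading term divides it; move -5/8*y to the remainder.
  leading term 1: no divisor's leading term divides it; move 15/8 to the remainder.
  remainder -1/4*x*y + 15/8*x - 5/8*y + 15/8 ≠ 0; add h_3 = -1/4*x*y + 15/8*x - 5/8*y + 15/8 to the basis.

S(f_1,h_3): lcm = x**2*y. S = 15/2*x**2 + x*y**2 - 1/2*x*y + 15/2*x + y.
  leading term x**2: subtract (15/2)·f_1 from 15/2*x**2 + x*y**2 - 1/2*x*y + 15/2*x + y → x*y**2 - 8*x*y - 15/2*x + y - 15/2
  leading term x*y**2: subtract (-4*y)·h_3 from x*y**2 - 8*x*y - 15/2*x + y - 15/2 → -1/2*x*y - 15/2*x - 5/2*y**2 + 17/2*y - 15/2
  leading term x*y: subtract (2)·h_3 from -1/2*x*y - 15/2*x - 5/2*y**2 + 17/2*y - 15/2 → -45/4*x - 5/2*y**2 + 39/4*y - 45/4
  leading term x: no divisor's leading term divides it; move -45/4*x to the remainder.
  leading term y**2: no divisor's leading term divides it; move -5/2*y**2 to the remainder.
  leading term y: no divisor's leading term divides it; move 39/4*y to the remainder.
  leading term 1: no divisor's leading term divides it; move -45/4 to the remainder.
  remainder -45/4*x - 5/2*y**2 + 39/4*y - 45/4 ≠ 0; add h_4 = -45/4*x - 5/2*y**2 + 39/4*y - 45/4 to the basis.

S(h_3,h_4): lcm = x*y. S = -15/2*x - 2/9*y**3 + 13/15*y**2 + 3/2*y - 15/2.
  leading term x: subtract (2/3)·h_4 from -15/2*x - 2/9*y**3 + 13/15*y**2 + 3/2*y - 15/2 → -2/9*y**3 + 38/15*y**2 - 5*y
  leading term y**3: no divisor's leading term divides it; move -2/9*y**3 to the remainder.
  leading term y**2: no divisor's leading term divides it; move 38/15*y**2 to the remainder.
  leading term y: no divisor's leading term divides it; move -5*y to the remainder.
  remainder -2/9*y**3 + 38/15*y**2 - 5*y ≠ 0; add h_5 = -2/9*y**3 + 38/15*y**2 - 5*y to the basis.

The other S-polynomials (S(f_2,h_3), S(f_1,h_4), S(f_2,h_4), S(f_1,h_5), S(f_2,h_5), S(h_3,h_5), S(h_4,h_5)) all reduce to 0 modulo the current basis, so we have a Gröbner basis.
Inter-reduce: drop elements whose leading term is divisible by another's, tail-reduce, and make monic.
Reduced Gröbner basis: {x + 2/9*y**2 - 13/15*y + 1, y**3 - 57/5*y**2 + 45/2*y}.

From the last basis element, y**3 - 57/5*y**2 + 45/2*y = 0, so y takes values in {0, 57/10 - 3*sqrt(111)/10, 3*sqrt(111)/10 + 57/10}. Each choice, substituted upward through the basis, yields the corresponding point(s) of the solution set.
  y = 0: the earlier basis element becomes x + 1 = 0, giving x = -1 — point (-1, 0).
  y = 57/10 - 3*sqrt(111)/10: the earlier basis element becomes x - sqrt(111)/2 + 11/2 = 0, giving x = -11/2 + sqrt(111)/2 — point (-11/2 + sqrt(111)/2, 57/10 - 3*sqrt(111)/10).
  y = 3*sqrt(111)/10 + 57/10: the earlier basis element becomes x + sqrt(111)/2 + 11/2 = 0, giving x = -11/2 - sqrt(111)/2 — point (-11/2 - sqrt(111)/2, 3*sqrt(111)/10 + 57/10).
Zero-dimensionality of the ideal guarantees finitely many solutions over ℂ.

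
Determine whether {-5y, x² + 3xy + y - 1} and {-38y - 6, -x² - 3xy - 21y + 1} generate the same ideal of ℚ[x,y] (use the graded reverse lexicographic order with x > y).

No, the ideals differ.

Equality of ideals is decidable: compute both reduced Gröbner bases (unique for the ordering) and check whether they agree.
Buchberger on the first generating set:
f_1 = -5y, LT = y.
f_2 = x² + 3xy + y - 1, LT = x².

The S-polynomials (S(f_1,f_2)) all reduce to 0 modulo the current basis, so we have a Gröbner basis.
Inter-reduce: drop elements whose leading term is divisible by another's, tail-reduce, and make monic.
Reduced Gröbner basis: {x² - 1, y}.

Buchberger on the second generating set:
h_1 = -38y - 6, LT = y.
h_2 = -x² - 3xy - 21y + 1, LT = x².

The S-polynomials (S(h_1,h_2)) all reduce to 0 modulo the current basis, so we have a Gröbner basis.
Inter-reduce: drop elements whose leading term is divisible by another's, tail-reduce, and make monic.
Reduced Gröbner basis: {x² - 9/19x - 82/19, y + 3/19}.

Since the reduced bases disagree, the two ideals are not the same.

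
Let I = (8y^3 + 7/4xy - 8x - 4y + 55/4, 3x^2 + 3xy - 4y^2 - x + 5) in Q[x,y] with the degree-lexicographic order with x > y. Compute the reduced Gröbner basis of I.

This is the nonlinear analogue of row-reducing a linear system.

f_1 = 8y^3 + 7/4xy - 8x - 4y + 55/4, LT = y^3.
f_2 = 3x^2 + 3xy - 4y^2 - x + 5, LT = x^2.

The S-polynomials (S(f_1,f_2)) all reduce to 0 modulo the current basis, so we have a Gröbner basis.

G = {y^3 + 7/32xy - x - 1/2y + 55/32, x^2 + xy - 4/3y^2 - 1/3x + 5/3}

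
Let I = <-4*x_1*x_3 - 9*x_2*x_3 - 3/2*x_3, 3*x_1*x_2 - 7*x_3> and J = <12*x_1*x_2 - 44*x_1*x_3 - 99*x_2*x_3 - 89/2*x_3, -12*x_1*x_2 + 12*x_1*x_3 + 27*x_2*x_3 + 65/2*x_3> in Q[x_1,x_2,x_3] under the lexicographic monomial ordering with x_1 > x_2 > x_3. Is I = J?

Yes, the ideals are equal.

Since reduced Gröbner bases are canonical representatives of ideals under a given ordering, it suffices to compute and compare them.
Buchberger on the first generating set:
f_1 = -4*x_1*x_3 - 9*x_2*x_3 - 3/2*x_3, LT = x_1*x_3.
f_2 = 3*x_1*x_2 - 7*x_3, LT = x_1*x_2.

S(f_1,f_2): lcm = x_1*x_2*x_3. S = 9/4*x_2**2*x_3 + 3/8*x_2*x_3 + 7/3*x_3**2.
  reduce S modulo (f_1, f_2):
  remainder 9/4*x_2**2*x_3 + 3/8*x_2*x_3 + 7/3*x_3**2 ≠ 0; add g_3 = 9/4*x_2**2*x_3 + 3/8*x_2*x_3 + 7/3*x_3**2 to the basis.

The other S-polynomials (S(f_1,g_3), S(f_2,g_3)) all reduce to 0 modulo the current basis, so we have a Gröbner basis.
Inter-reduce: drop elements whose leading term is divisible by another's, tail-reduce, and make monic.
Reduced Gröbner basis: {x_1*x_2 - 7/3*x_3, x_1*x_3 + 9/4*x_2*x_3 + 3/8*x_3, x_2**2*x_3 + 1/6*x_2*x_3 + 28/27*x_3**2}.

Buchberger on the second generating set:
h_1 = 12*x_1*x_2 - 44*x_1*x_3 - 99*x_2*x_3 - 89/2*x_3, LT = x_1*x_2.
h_2 = -12*x_1*x_2 + 12*x_1*x_3 + 27*x_2*x_3 + 65/2*x_3, LT = x_1*x_2.

S(h_1,h_2): lcm = x_1*x_2. S = -8/3*x_1*x_3 - 6*x_2*x_3 - x_3.
  reduce S modulo (h_1, h_2):
  remainder -8/3*x_1*x_3 - 6*x_2*x_3 - x_3 ≠ 0; add k_3 = -8/3*x_1*x_3 - 6*x_2*x_3 - x_3 to the basis.

S(h_1,k_3): lcm = x_1*x_2*x_3. S = -11/3*x_1*x_3**2 - 9/4*x_2**2*x_3 - 33/4*x_2*x_3**2 - 3/8*x_2*x_3 - 89/24*x_3**2.
  reduce S modulo (h_1, h_2, k_3):
  remainder -9/4*x_2**2*x_3 - 3/8*x_2*x_3 - 7/3*x_3**2 ≠ 0; add k_4 = -9/4*x_2**2*x_3 - 3/8*x_2*x_3 - 7/3*x_3**2 to the basis.

The other S-polynomials (S(h_2,k_3), S(h_1,k_4), S(h_2,k_4), S(k_3,k_4)) all reduce to 0 modulo the current basis, so we have a Gröbner basis.
Inter-reduce: drop elements whose leading term is divisible by another's, tail-reduce, and make monic.
Reduced Gröbner basis: {x_1*x_2 - 7/3*x_3, x_1*x_3 + 9/4*x_2*x_3 + 3/8*x_3, x_2**2*x_3 + 1/6*x_2*x_3 + 28/27*x_3**2}.

The two bases agree; hence the ideals are identical.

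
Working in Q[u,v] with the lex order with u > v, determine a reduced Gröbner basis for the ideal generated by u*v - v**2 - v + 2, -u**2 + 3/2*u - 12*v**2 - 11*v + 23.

G = {u - 13/2*v**3 - 23/4*v**2 + 51/4*v - 1/2, v**4 + 23/26*v**3 - 55/26*v**2 - 1/13*v + 4/13}

f_1 = u*v - v**2 - v + 2, LT = u*v.
f_2 = -u**2 + 3/2*u - 12*v**2 - 11*v + 23, LT = u**2.

S(f_1,f_2): lcm = u**2*v. S = -u*v**2 + 1/2*u*v + 2*u - 12*v**3 - 11*v**2 + 23*v.
  leading term u*v**2: subtract (-v)·f_1 from -u*v**2 + 1/2*u*v + 2*u - 12*v**3 - 11*v**2 + 23*v → 1/2*u*v + 2*u - 13*v**3 - 12*v**2 + 25*v
  leading term u*v: subtract (1/2)·f_1 from 1/2*u*v + 2*u - 13*v**3 - 12*v**2 + 25*v → 2*u - 13*v**3 - 23/2*v**2 + 51/2*v - 1
  leading term u: no divisor's leading term divides it; move 2*u to the remainder.
  leading term v**3: no divisor's leading term divides it; move -13*v**3 to the remainder.
  leading term v**2: no divisor's leading term divides it; move -23/2*v**2 to the remainder.
  leading term v: no divisor's leading term divides it; move 51/2*v to the remainder.
  leading term 1: no divisor's leading term divides it; move -1 to the remainder.
  remainder 2*u - 13*v**3 - 23/2*v**2 + 51/2*v - 1 ≠ 0; add g_3 = 2*u - 13*v**3 - 23/2*v**2 + 51/2*v - 1 to the basis.

S(f_1,g_3): lcm = u*v. S = 13/2*v**4 + 23/4*v**3 - 55/4*v**2 - 1/2*v + 2.
  leading term v**4: no divisor's leading term divides it; move 13/2*v**4 to the remainder.
  leading term v**3: no divisor's leading term divides it; move 23/4*v**3 to the remainder.
  leading term v**2: no divisor's leading term divides it; move -55/4*v**2 to the remainder.
  leading term v: no divisor's leading term divides it; move -1/2*v to the remainder.
  leading term 1: no divisor's leading term divides it; move 2 to the remainder.
  remainder 13/2*v**4 + 23/4*v**3 - 55/4*v**2 - 1/2*v + 2 ≠ 0; add g_4 = 13/2*v**4 + 23/4*v**3 - 55/4*v**2 - 1/2*v + 2 to the basis.

S(f_2,g_3): lcm = u**2. S = 13/2*u*v**3 + 23/4*u*v**2 - 51/4*u*v - u + 12*v**2 + 11*v - 23.
  leading term u*v**3: subtract (13/2*v**2)·f_1 from 13/2*u*v**3 + 23/4*u*v**2 - 51/4*u*v - u + 12*v**2 + 11*v - 23 → 23/4*u*v**2 - 51/4*u*v - u + 13/2*v**4 + 13/2*v**3 - v**2 + 11*v - 23
  leading term u*v**2: subtract (23/4*v)·f_1 from 23/4*u*v**2 - 51/4*u*v - u + 13/2*v**4 + 13/2*v**3 - v**2 + 11*v - 23 → -51/4*u*v - u + 13/2*v**4 + 49/4*v**3 + 19/4*v**2 - 1/2*v - 23
  leading term u*v: subtract (-51/4)·f_1 from -51/4*u*v - u + 13/2*v**4 + 49/4*v**3 + 19/4*v**2 - 1/2*v - 23 → -u + 13/2*v**4 + 49/4*v**3 - 8*v**2 - 53/4*v + 5/2
  leading term u: subtract (-1/2)·g_3 from -u + 13/2*v**4 + 49/4*v**3 - 8*v**2 - 53/4*v + 5/2 → 13/2*v**4 + 23/4*v**3 - 55/4*v**2 - 1/2*v + 2
  leading term v**4: subtract (1)·g_4 from 13/2*v**4 + 23/4*v**3 - 55/4*v**2 - 1/2*v + 2 → 0
  remainder 0.

S(f_1,g_4): lcm = u*v**4. S = -23/26*u*v**3 + 55/26*u*v**2 + 1/13*u*v - 4/13*u - v**5 - v**4 + 2*v**3.
  leading term u*v**3: subtract (-23/26*v**2)·f_1 from -23/26*u*v**3 + 55/26*u*v**2 + 1/13*u*v - 4/13*u - v**5 - v**4 + 2*v**3 → 55/26*u*v**2 + 1/13*u*v - 4/13*u - v**5 - 49/26*v**4 + 29/26*v**3 + 23/13*v**2
  leading term u*v**2: subtract (55/26*v)·f_1 from 55/26*u*v**2 + 1/13*u*v - 4/13*u - v**5 - 49/26*v**4 + 29/26*v**3 + 23/13*v**2 → 1/13*u*v - 4/13*u - v**5 - 49/26*v**4 + 42/13*v**3 + 101/26*v**2 - 55/13*v
  leading term u*v: subtract (1/13)·f_1 from 1/13*u*v - 4/13*u - v**5 - 49/26*v**4 + 42/13*v**3 + 101/26*v**2 - 55/13*v → -4/13*u - v**5 - 49/26*v**4 + 42/13*v**3 + 103/26*v**2 - 54/13*v - 2/13
  leading term u: subtract (-2/13)·g_3 from -4/13*u - v**5 - 49/26*v**4 + 42/13*v**3 + 103/26*v**2 - 54/13*v - 2/13 → -v**5 - 49/26*v**4 + 16/13*v**3 + 57/26*v**2 - 3/13*v - 4/13
  leading term v**5: subtract (-2/13*v)·g_4 from -v**5 - 49/26*v**4 + 16/13*v**3 + 57/26*v**2 - 3/13*v - 4/13 → -v**4 - 23/26*v**3 + 55/26*v**2 + 1/13*v - 4/13
  leading term v**4: subtract (-2/13)·g_4 from -v**4 - 23/26*v**3 + 55/26*v**2 + 1/13*v - 4/13 → 0
  remainder 0.

S(f_2,g_4): leading monomials are coprime, so the S-polynomial reduces to 0 (Buchberger's first criterion).
S(g_3,g_4): leading monomials are coprime, so the S-polynomial reduces to 0 (Buchberger's first criterion).
Every S-polynomial of the final basis reduces to 0, so we have a Gröbner basis.
Inter-reduce: drop elements whose leading term is divisible by another's, tail-reduce, and make monic.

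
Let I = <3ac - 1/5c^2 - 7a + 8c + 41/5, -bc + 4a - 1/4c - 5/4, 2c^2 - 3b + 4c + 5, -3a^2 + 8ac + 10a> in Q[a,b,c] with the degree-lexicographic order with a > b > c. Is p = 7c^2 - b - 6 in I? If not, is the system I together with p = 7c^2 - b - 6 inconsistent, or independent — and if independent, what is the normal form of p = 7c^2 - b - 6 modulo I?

First compute the reduced Gröbner basis of I by Buchberger's algorithm.
f_1 = 3ac - 1/5c^2 - 7a + 8c + 41/5, LT = ac.
f_2 = -bc + 4a - 1/4c - 5/4, LT = bc.
f_3 = 2c^2 - 3b + 4c + 5, LT = c^2.
f_4 = -3a^2 + 8ac + 10a, LT = a^2.

S(f_1,f_2): lcm = abc. S = -1/15bc^2 + 4a^2 - 7/3ab - 1/4ac + 8/3bc - 5/4a + 41/15b.
  leading term bc^2: subtract (1/15c)·f_2 from -1/15bc^2 + 4a^2 - 7/3ab - 1/4ac + 8/3bc - 5/4a + 41/15b → 4a^2 - 7/3ab - 31/60ac + 8/3bc + 1/60c^2 - 5/4a + 41/15b + 1/12c
  leading term a^2: subtract (-4/3)·f_4 from 4a^2 - 7/3ab - 31/60ac + 8/3bc + 1/60c^2 - 5/4a + 41/15b + 1/12c → -7/3ab + 203/20ac + 8/3bc + 1/60c^2 + 145/12a + 41/15b + 1/12c
  leading term ab: no divisor's leading term divides it; move -7/3ab to the remainder.
  leading term ac: subtract (203/60)·f_1 from 203/20ac + 8/3bc + 1/60c^2 + 145/12a + 41/15b + 1/12c → 8/3bc + 52/75c^2 + 1073/30a + 41/15b - 1619/60c - 8323/300
  leading term bc: subtract (-8/3)·f_2 from 8/3bc + 52/75c^2 + 1073/30a + 41/15b - 1619/60c - 8323/300 → 52/75c^2 + 1393/30a + 41/15b - 553/20c - 9323/300
  leading term c^2: subtract (26/75)·f_3 from 52/75c^2 + 1393/30a + 41/15b - 553/20c - 9323/300 → 1393/30a + 283/75b - 8711/300c - 3281/100
  leading term a: no divisor's leading term divides it; move 1393/30a to the remainder.
  leading term b: no divisor's leading term divides it; move 283/75b to the remainder.
  leading term c: no divisor's leading term divides it; move -8711/300c to the remainder.
  leading term 1: no divisor's leading term divides it; move -3281/100 to the remainder.
  remainder -7/3ab + 1393/30a + 283/75b - 8711/300c - 3281/100 ≠ 0; add h_5 = -7/3ab + 1393/30a + 283/75b - 8711/300c - 3281/100 to the basis.

S(f_1,f_3): lcm = ac^2. S = -1/15c^3 + 3/2ab - 13/3ac + 8/3c^2 - 5/2a + 41/15c.
  leading term c^3: subtract (-1/30c)·f_3 from -1/15c^3 + 3/2ab - 13/3ac + 8/3c^2 - 5/2a + 41/15c → 3/2ab - 13/3ac - 1/10bc + 14/5c^2 - 5/2a + 29/10c
  leading term ab: subtract (-9/14)·h_5 from 3/2ab - 13/3ac - 1/10bc + 14/5c^2 - 5/2a + 29/10c → -13/3ac - 1/10bc + 14/5c^2 + 547/20a + 849/350b - 22073/1400c - 29529/1400
  leading term ac: subtract (-13/9)·f_1 from -13/3ac - 1/10bc + 14/5c^2 + 547/20a + 849/350b - 22073/1400c - 29529/1400 → -1/10bc + 113/45c^2 + 3103/180a + 849/350b - 53057/12600c - 116521/12600
  leading term bc: subtract (1/10)·f_2 from -1/10bc + 113/45c^2 + 3103/180a + 849/350b - 53057/12600c - 116521/12600 → 113/45c^2 + 3031/180a + 849/350b - 26371/6300c - 57473/6300
  leading term c^2: subtract (113/90)·f_3 from 113/45c^2 + 3031/180a + 849/350b - 26371/6300c - 57473/6300 → 3031/180a + 3251/525b - 19337/2100c - 32341/2100
  leading term a: no divisor's leading term divides it; move 3031/180a to the remainder.
  leading term b: no divisor's leading term divides it; move 3251/525b to the remainder.
  leading term c: no divisor's leading term divides it; move -19337/2100c to the remainder.
  leading term 1: no divisor's leading term divides it; move -32341/2100 to the remainder.
  remainder 3031/180a + 3251/525b - 19337/2100c - 32341/2100 ≠ 0; add h_6 = 3031/180a + 3251/525b - 19337/2100c - 32341/2100 to the basis.

S(f_1,f_4): lcm = a^2c. S = 13/5ac^2 - 7/3a^2 + 6ac + 41/15a.
  leading term ac^2: subtract (13/15c)·f_1 from 13/5ac^2 - 7/3a^2 + 6ac + 41/15a → 13/75c^3 - 7/3a^2 + 181/15ac - 104/15c^2 + 41/15a - 533/75c
  leading term c^3: subtract (13/150c)·f_3 from 13/75c^3 - 7/3a^2 + 181/15ac - 104/15c^2 + 41/15a - 533/75c → -7/3a^2 + 181/15ac + 13/50bc - 182/25c^2 + 41/15a - 377/50c
  leading term a^2: subtract (7/9)·f_4 from -7/3a^2 + 181/15ac + 13/50bc - 182/25c^2 + 41/15a - 377/50c → 263/45ac + 13/50bc - 182/25c^2 - 227/45a - 377/50c
  leading term ac: subtract (263/135)·f_1 from 263/45ac + 13/50bc - 182/25c^2 - 227/45a - 377/50c → 13/50bc - 4651/675c^2 + 232/27a - 31219/1350c - 10783/675
  leading term bc: subtract (-13/50)·f_2 from 13/50bc - 4651/675c^2 + 232/27a - 31219/1350c - 10783/675 → -4651/675c^2 + 6502/675a - 125227/5400c - 88019/5400
  leading term c^2: subtract (-4651/1350)·f_3 from -4651/675c^2 + 6502/675a - 125227/5400c - 88019/5400 → 6502/675a - 4651/450b - 16937/1800c + 1667/1800
  leading term a: subtract (26008/45465)·h_6 from 6502/675a - 4651/450b - 16937/1800c + 1667/1800 → -220835117/15912750b - 87880917/21217000c + 619697717/63651000
  leading term b: no divisor's leading term divides it; move -220835117/15912750b to the remainder.
  leading term c: no divisor's leading term divides it; move -87880917/21217000c to the remainder.
  leading term 1: no divisor's leading term divides it; move 619697717/63651000 to the remainder.
  remainder -220835117/15912750b - 87880917/21217000c + 619697717/63651000 ≠ 0; add h_7 = -220835117/15912750b - 87880917/21217000c + 619697717/63651000 to the basis.

S(f_2,f_3): lcm = bc^2. S = -4ac + 3/2b^2 - 2bc + 1/4c^2 - 5/2b + 5/4c.
  leading term ac: subtract (-4/3)·f_1 from -4ac + 3/2b^2 - 2bc + 1/4c^2 - 5/2b + 5/4c → 3/2b^2 - 2bc - 1/60c^2 - 28/3a - 5/2b + 143/12c + 164/15
  leading term b^2: subtract (-23869125/220835117b)·h_7 from 3/2b^2 - 2bc - 1/60c^2 - 28/3a - 5/2b + 143/12c + 164/15 → -4324290125/1766680936bc - 1/60c^2 - 28/3a - 2557609189/1766680936b + 143/12c + 164/15
  leading term bc: subtract (4324290125/1766680936)·f_2 from -4324290125/1766680936bc - 1/60c^2 - 28/3a - 2557609189/1766680936b + 143/12c + 164/15 → -1/60c^2 - 25339636927/1325010702a - 2557609189/1766680936b + 265608244223/21200171232c + 1483264453391/106000856160
  leading term c^2: subtract (-1/120)·f_3 from -1/60c^2 - 25339636927/1325010702a - 2557609189/1766680936b + 265608244223/21200171232c + 1483264453391/106000856160 → -25339636927/1325010702a - 6504440531/4416702340b + 443858194329/35333618720c + 495893718577/35333618720
  leading term a: subtract (-760189107810/669351239627)·h_6 from -25339636927/1325010702a - 6504440531/4416702340b + 443858194329/35333618720c + 495893718577/35333618720 → 30648738967717/5512304326340b + 1577458360960009/749673388382240c - 2590770138649503/749673388382240
  leading term b: subtract (-135215024857575/337495840141202)·h_7 from 30648738967717/5512304326340b + 1577458360960009/749673388382240c - 2590770138649503/749673388382240 → 40825971735660515/91798868518406944c + 40825971735660515/91798868518406944
  leading term c: no divisor's leading term divides it; move 40825971735660515/91798868518406944c to the remainder.
  leading term 1: no divisor's leading term divides it; move 40825971735660515/91798868518406944 to the remainder.
  remainder 40825971735660515/91798868518406944c + 40825971735660515/91798868518406944 ≠ 0; add h_8 = 40825971735660515/91798868518406944c + 40825971735660515/91798868518406944 to the basis.

The other S-polynomials (S(f_2,f_4), S(f_3,f_4), S(f_1,h_5), S(f_2,h_5), S(f_3,h_5), S(f_4,h_5), S(f_1,h_6), S(f_2,h_6), S(f_3,h_6), S(f_4,h_6), S(h_5,h_6), S(f_1,h_7), S(f_2,h_7), S(f_3,h_7), S(f_4,h_7), S(h_5,h_7), S(h_6,h_7), S(f_1,h_8), S(f_2,h_8), S(f_3,h_8), S(f_4,h_8), S(h_5,h_8), S(h_6,h_8), S(h_7,h_8)) all reduce to 0 modulo the current basis, so we have a Gröbner basis.
Inter-reduce: drop elements whose leading term is divisible by another's, tail-reduce, and make monic.
Reduced Gröbner basis: {a, b - 1, c + 1}.
Label its elements g_1 = a, g_2 = b - 1, g_3 = c + 1.

Reduce p = 7c^2 - b - 6 modulo G:
  leading term c^2: subtract (7c)·g_3 from 7c^2 - b - 6 → -b - 7c - 6
  leading term b: subtract (-1)·g_2 from -b - 7c - 6 → -7c - 7
  leading term c: subtract (-7)·g_3 from -7c - 7 → 0
  normal form = 0.
Since the normal form is 0, p ∈ I.

7c^2 - b - 6 lies in I (it reduces to 0).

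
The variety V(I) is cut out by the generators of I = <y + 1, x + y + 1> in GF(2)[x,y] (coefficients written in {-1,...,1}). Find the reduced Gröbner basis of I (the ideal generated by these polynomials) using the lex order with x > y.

f_1 = y + 1, LT = y.
f_2 = x + y + 1, LT = x.

The S-polynomials (S(f_1,f_2)) all reduce to 0 modulo the current basis, so we have a Gröbner basis.

G = {x, y + 1}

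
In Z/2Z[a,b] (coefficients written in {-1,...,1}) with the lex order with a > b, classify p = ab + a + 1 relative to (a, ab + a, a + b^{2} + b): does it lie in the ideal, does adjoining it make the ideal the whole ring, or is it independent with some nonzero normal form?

First compute the reduced Gröbner basis of I by Buchberger's algorithm.
f_1 = a, LT = a.
f_2 = ab + a, LT = ab.
f_3 = a + b^{2} + b, LT = a.

S(f_1,f_2): lcm = ab. S = a.
  leading term a: subtract (1)·f_1 from a → 0
  remainder 0.

S(f_1,f_3): lcm = a. S = b^{2} + b.
  leading term b^{2}: no divisor's leading term divides it; move b^{2} to the remainder.
  leading term b: no divisor's leading term divides it; move b to the remainder.
  remainder b^{2} + b ≠ 0; add h_4 = b^{2} + b to the basis.

S(f_2,f_3): lcm = ab. S = a + b^{3} + b^{2}.
  leading term a: subtract (1)·f_1 from a + b^{3} + b^{2} → b^{3} + b^{2}
  leading term b^{3}: subtract (b)·h_4 from b^{3} + b^{2} → 0
  remainder 0.

S(f_1,h_4): leading monomials are coprime, so the S-polynomial reduces to 0 (Buchberger's first criterion).
S(f_2,h_4): lcm = ab^{2}. S = 0.
  remainder 0.

S(f_3,h_4): leading monomials are coprime, so the S-polynomial reduces to 0 (Buchberger's first criterion).
Every S-polynomial of the final basis reduces to 0, so we have a Gröbner basis.
Inter-reduce: drop elements whose leading term is divisible by another's, tail-reduce, and make monic.
Reduced Gröbner basis: {a, b^{2} + b}.
Label its elements g_1 = a, g_2 = b^{2} + b.

Reduce p = ab + a + 1 modulo G:
  leading term ab: subtract (b)·g_1 from ab + a + 1 → a + 1
  leading term a: subtract (1)·g_1 from a + 1 → 1
  leading term 1: no divisor's leading term divides it; move 1 to the remainder.
  normal form = 1.
The normal form is nonzero, so p ∉ I. Since p minus its normal form lies in I, I + (p) = I + (r) where r = 1; decide whether this ideal is the whole ring.
Here r = 1 is a nonzero constant, hence a unit: 1 ∈ I + (p), the Gröbner basis of I + (p) is {1}, and the enlarged system has no common solution — adjoining p is inconsistent.

Adjoining ab + a + 1 makes the ideal the whole ring: the system is inconsistent.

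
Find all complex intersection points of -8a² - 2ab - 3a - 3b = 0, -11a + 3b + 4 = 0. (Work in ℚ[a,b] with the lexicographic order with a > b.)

{(-1, -5), (6/23, -26/69)}

Compute a lex Gröbner basis by Buchberger's algorithm.
f_1 = -8a² - 2ab - 3a - 3b, LT = a².
f_2 = -11a + 3b + 4, LT = a.

S(f_1,f_2): lcm = a². S = 23/44ab + 65/88a + ⅜b.
  reduce S modulo (f_1, f_2):
  remainder 69/484b² + 371/484b + 65/242 ≠ 0; add h_3 = 69/484b² + 371/484b + 65/242 to the basis.

The other S-polynomials (S(f_1,h_3), S(f_2,h_3)) all reduce to 0 modulo the current basis, so we have a Gröbner basis.
Inter-reduce: drop elements whose leading term is divisible by another's, tail-reduce, and make monic.
Reduced Gröbner basis: {a - 3/11b - 4/11, b² + 371/69b + 130/69}.

Since the basis is lex-ordered, b² + 371/69b + 130/69 is univariate in b. Its roots are {-5, -26/69}. Back-substituting each root into the other basis elements fixes the other coordinates.
  b = -5: the earlier basis element becomes a + 1 = 0, giving a = -1 — point (-1, -5).
  b = -26/69: the earlier basis element becomes a - 6/23 = 0, giving a = 6/23 — point (6/23, -26/69).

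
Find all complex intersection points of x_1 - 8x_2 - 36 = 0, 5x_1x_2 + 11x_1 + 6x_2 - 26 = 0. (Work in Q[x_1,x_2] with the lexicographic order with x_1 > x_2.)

{(-4, -5), (106/5, -37/20)}

Compute a lex Gröbner basis by Buchberger's algorithm.
f_1 = x_1 - 8x_2 - 36, LT = x_1.
f_2 = 5x_1x_2 + 11x_1 + 6x_2 - 26, LT = x_1x_2.

S(f_1,f_2): lcm = x_1x_2. S = -\tfrac{11}{5}x_1 - 8x_2^{2} - \tfrac{186}{5}x_2 + \tfrac{26}{5}.
  leading term x_1: subtract (-\tfrac{11}{5})·f_1 from -\tfrac{11}{5}x_1 - 8x_2^{2} - \tfrac{186}{5}x_2 + \tfrac{26}{5} → -8x_2^{2} - \tfrac{274}{5}x_2 - 74
  leading term x_2^{2}: no divisor's leading term divides it; move -8x_2^{2} to the remainder.
  leading term x_2: no divisor's leading term divides it; move -\tfrac{274}{5}x_2 to the remainder.
  leading term 1: no divisor's leading term divides it; move -74 to the remainder.
  remainder -8x_2^{2} - \tfrac{274}{5}x_2 - 74 ≠ 0; add h_3 = -8x_2^{2} - \tfrac{274}{5}x_2 - 74 to the basis.

The other S-polynomials (S(f_1,h_3), S(f_2,h_3)) all reduce to 0 modulo the current basis, so we have a Gröbner basis.
Inter-reduce: drop elements whose leading term is divisible by another's, tail-reduce, and make monic.
Reduced Gröbner basis: {x_1 - 8x_2 - 36, x_2^{2} + \tfrac{137}{20}x_2 + \tfrac{37}{4}}.

Elimination: the polynomial x_2^{2} + \tfrac{137}{20}x_2 + \tfrac{37}{4} lies in the elimination ideal for x_2, so x_2 ∈ {-5, -37/20}. For each such x_2, the remaining basis elements (now univariate) give the rest of the solution.
  x_2 = -5: the earlier basis element becomes x_1 + 4 = 0, giving x_1 = -4 — point (-4, -5).
  x_2 = -37/20: the earlier basis element becomes x_1 - \tfrac{106}{5} = 0, giving x_1 = 106/5 — point (106/5, -37/20).
Substituting each solution back into the original system confirms all equations vanish.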